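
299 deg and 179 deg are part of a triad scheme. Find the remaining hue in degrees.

59°

A triad places three hues 120° apart.
The full set through 179° is {59°, 179°, 299°}.
Given {179°, 299°}, the missing hue is 59°.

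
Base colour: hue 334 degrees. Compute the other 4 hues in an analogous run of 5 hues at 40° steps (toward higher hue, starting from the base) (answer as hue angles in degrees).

Analogous hues sit every 40° along the wheel.
334 + 40 = 374 → 374 − 360 = 14°
334 + 80 = 414 → 414 − 360 = 54°
334 + 120 = 454 → 454 − 360 = 94°
334 + 160 = 494 → 494 − 360 = 134°

14°, 54°, 94° and 134°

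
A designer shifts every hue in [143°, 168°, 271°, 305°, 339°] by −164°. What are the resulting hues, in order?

143 − 164 = -21 → -21 + 360 = 339°
168 − 164 = 4°
271 − 164 = 107°
305 − 164 = 141°
339 − 164 = 175°

339°, 4°, 107°, 141°, 175°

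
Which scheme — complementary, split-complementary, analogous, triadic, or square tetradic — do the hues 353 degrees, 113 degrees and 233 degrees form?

triadic

Sort the hues: 113°, 233°, 353°.
Successive gaps around the wheel: 120°, 120°, 120°.
Three hues equally spaced 120° apart form a triad.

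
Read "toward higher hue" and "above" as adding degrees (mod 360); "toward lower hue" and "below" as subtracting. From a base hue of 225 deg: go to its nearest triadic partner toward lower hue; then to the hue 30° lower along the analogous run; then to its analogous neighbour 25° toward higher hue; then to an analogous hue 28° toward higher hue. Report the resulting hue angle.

128°

−120° (triadic ↓): 225 − 120 = 105°
−30° (analog 30° ↓): 105 − 30 = 75°
+25° (analog 25° ↑): 75 + 25 = 100°
+28° (analog 28° ↑): 100 + 28 = 128°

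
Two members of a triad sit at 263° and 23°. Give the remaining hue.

143°

A triad spaces three hues 120° apart.
The full set is {23°, 143°, 263°}.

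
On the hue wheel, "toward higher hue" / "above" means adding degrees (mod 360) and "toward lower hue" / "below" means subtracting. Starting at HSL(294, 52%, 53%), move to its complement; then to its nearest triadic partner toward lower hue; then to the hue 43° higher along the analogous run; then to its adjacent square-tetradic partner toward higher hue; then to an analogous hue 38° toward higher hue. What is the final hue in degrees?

+180° (complement): 294 + 180 = 474 → 474 − 360 = 114°
−120° (triadic ↓): 114 − 120 = -6 → -6 + 360 = 354°
+43° (analog 43° ↑): 354 + 43 = 397 → 397 − 360 = 37°
+90° (square ↑): 37 + 90 = 127°
+38° (analog 38° ↑): 127 + 38 = 165°

165°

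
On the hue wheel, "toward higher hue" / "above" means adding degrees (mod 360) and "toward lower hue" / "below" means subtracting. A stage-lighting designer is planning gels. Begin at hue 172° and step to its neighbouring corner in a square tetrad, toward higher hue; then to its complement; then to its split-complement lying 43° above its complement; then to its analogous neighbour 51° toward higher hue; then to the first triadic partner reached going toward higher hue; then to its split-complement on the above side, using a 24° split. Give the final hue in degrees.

square ↑ +90°: 172 + 90 = 262°
complement +180°: 262 + 180 = 442 → 442 − 360 = 82°
split-comp 43° ↑ +223°: 82 + 223 = 305°
analog 51° ↑ +51°: 305 + 51 = 356°
triadic ↑ +120°: 356 + 120 = 476 → 476 − 360 = 116°
split-comp 24° ↑ +204°: 116 + 204 = 320°

320°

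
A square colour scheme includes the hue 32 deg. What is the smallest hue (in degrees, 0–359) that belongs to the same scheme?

A square tetradic scheme places four hues every 90°.
The full set through 32° is {32°, 122°, 212°, 302°}.

32°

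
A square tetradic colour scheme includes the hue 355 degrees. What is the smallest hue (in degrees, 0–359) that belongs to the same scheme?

85°

A square tetradic scheme places four hues every 90°.
The full set through 355° is {85°, 175°, 265°, 355°}.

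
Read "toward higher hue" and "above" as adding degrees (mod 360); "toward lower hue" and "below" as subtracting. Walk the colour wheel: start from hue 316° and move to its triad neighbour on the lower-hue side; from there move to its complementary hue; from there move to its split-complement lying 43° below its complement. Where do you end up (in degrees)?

153°

triadic ↓ −120°: 316 − 120 = 196°
complement +180°: 196 + 180 = 376 → 376 − 360 = 16°
split-comp 43° ↓ +137°: 16 + 137 = 153°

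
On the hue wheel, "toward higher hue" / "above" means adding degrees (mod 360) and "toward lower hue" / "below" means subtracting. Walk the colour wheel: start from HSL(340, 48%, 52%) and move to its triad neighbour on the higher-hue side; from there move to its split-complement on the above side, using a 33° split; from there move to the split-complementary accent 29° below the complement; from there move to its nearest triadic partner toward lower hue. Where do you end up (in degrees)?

344°

triadic ↑ +120°: 340 + 120 = 460 → 460 − 360 = 100°
split-comp 33° ↑ +213°: 100 + 213 = 313°
split-comp 29° ↓ +151°: 313 + 151 = 464 → 464 − 360 = 104°
triadic ↓ −120°: 104 − 120 = -16 → -16 + 360 = 344°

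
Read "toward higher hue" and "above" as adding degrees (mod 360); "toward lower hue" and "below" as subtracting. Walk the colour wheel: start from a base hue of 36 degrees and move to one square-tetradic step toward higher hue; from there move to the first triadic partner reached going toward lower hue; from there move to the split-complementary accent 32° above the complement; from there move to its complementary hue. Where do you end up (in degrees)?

36 + 90 = 126°   (square ↑)
126 − 120 = 6°   (triadic ↓)
6 + 212 = 218°   (split-comp 32° ↑)
218 + 180 = 398 → 398 − 360 = 38°   (complement)

38°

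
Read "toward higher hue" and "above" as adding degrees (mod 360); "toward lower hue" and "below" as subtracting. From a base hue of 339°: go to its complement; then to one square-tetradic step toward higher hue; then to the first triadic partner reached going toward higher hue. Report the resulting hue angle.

complement +180°: 339 + 180 = 519 → 519 − 360 = 159°
square ↑ +90°: 159 + 90 = 249°
triadic ↑ +120°: 249 + 120 = 369 → 369 − 360 = 9°

9°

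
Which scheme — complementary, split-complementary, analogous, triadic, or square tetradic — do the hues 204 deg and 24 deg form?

complementary

Sort the hues: 24°, 204°.
Successive gaps around the wheel: 180°, 180°.
Two hues 180° apart are complementary.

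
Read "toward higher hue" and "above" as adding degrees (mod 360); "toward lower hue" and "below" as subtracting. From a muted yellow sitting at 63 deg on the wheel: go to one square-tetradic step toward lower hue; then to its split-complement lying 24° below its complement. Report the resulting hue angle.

63 − 90 = -27 → -27 + 360 = 333°   (square ↓)
333 + 156 = 489 → 489 − 360 = 129°   (split-comp 24° ↓)

129°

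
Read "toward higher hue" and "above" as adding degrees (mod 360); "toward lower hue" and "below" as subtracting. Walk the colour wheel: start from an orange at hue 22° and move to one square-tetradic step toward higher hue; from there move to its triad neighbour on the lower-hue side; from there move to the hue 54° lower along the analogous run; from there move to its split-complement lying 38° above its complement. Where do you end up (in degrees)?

square ↑ +90°: 22 + 90 = 112°
triadic ↓ −120°: 112 − 120 = -8 → -8 + 360 = 352°
analog 54° ↓ −54°: 352 − 54 = 298°
split-comp 38° ↑ +218°: 298 + 218 = 516 → 516 − 360 = 156°

156°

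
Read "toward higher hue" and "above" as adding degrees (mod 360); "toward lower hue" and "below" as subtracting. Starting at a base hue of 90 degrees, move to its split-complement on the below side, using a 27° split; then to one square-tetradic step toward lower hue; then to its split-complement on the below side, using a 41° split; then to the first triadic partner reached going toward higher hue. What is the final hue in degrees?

+153° (split-comp 27° ↓): 90 + 153 = 243°
−90° (square ↓): 243 − 90 = 153°
+139° (split-comp 41° ↓): 153 + 139 = 292°
+120° (triadic ↑): 292 + 120 = 412 → 412 − 360 = 52°

52°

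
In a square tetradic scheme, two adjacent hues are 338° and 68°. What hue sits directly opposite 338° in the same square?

158°

A square tetradic scheme places four hues 90° apart; opposite corners are 180° apart.
338 + 180 = 518 → 518 − 360 = 158°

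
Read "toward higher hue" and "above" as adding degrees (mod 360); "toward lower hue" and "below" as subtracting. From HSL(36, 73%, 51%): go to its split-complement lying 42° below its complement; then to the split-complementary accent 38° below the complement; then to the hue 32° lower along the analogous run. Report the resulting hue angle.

284°

+138° (split-comp 42° ↓): 36 + 138 = 174°
+142° (split-comp 38° ↓): 174 + 142 = 316°
−32° (analog 32° ↓): 316 − 32 = 284°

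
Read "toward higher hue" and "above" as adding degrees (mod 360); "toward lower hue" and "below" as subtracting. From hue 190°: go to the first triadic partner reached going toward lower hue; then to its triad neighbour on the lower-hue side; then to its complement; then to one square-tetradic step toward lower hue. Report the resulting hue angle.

triadic ↓ −120°: 190 − 120 = 70°
triadic ↓ −120°: 70 − 120 = -50 → -50 + 360 = 310°
complement +180°: 310 + 180 = 490 → 490 − 360 = 130°
square ↓ −90°: 130 − 90 = 40°

40°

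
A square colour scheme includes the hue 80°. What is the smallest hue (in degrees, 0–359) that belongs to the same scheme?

A square tetradic scheme places four hues every 90°.
The full set through 80° is {80°, 170°, 260°, 350°}.

80°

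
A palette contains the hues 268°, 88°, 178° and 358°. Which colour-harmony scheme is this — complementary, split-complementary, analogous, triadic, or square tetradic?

square tetradic

Sort the hues: 88°, 178°, 268°, 358°.
Successive gaps around the wheel: 90°, 90°, 90°, 90°.
Four hues every 90° form a square tetradic scheme.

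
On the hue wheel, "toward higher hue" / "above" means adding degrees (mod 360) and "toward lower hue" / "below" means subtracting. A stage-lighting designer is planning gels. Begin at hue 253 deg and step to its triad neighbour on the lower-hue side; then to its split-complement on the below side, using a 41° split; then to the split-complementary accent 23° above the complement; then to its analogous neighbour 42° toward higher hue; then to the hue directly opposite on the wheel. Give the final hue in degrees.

−120° (triadic ↓): 253 − 120 = 133°
+139° (split-comp 41° ↓): 133 + 139 = 272°
+203° (split-comp 23° ↑): 272 + 203 = 475 → 475 − 360 = 115°
+42° (analog 42° ↑): 115 + 42 = 157°
+180° (complement): 157 + 180 = 337°

337°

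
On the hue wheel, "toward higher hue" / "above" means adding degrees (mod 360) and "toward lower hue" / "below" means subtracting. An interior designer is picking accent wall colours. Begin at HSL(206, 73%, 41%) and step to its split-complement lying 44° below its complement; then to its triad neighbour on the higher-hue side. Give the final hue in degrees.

102°

+136° (split-comp 44° ↓): 206 + 136 = 342°
+120° (triadic ↑): 342 + 120 = 462 → 462 − 360 = 102°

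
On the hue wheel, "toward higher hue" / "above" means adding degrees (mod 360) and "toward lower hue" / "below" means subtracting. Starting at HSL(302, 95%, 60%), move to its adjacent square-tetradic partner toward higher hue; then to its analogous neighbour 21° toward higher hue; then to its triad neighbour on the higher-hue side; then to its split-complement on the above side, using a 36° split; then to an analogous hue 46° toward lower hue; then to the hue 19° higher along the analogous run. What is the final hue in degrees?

302 + 90 = 392 → 392 − 360 = 32°   (square ↑)
32 + 21 = 53°   (analog 21° ↑)
53 + 120 = 173°   (triadic ↑)
173 + 216 = 389 → 389 − 360 = 29°   (split-comp 36° ↑)
29 − 46 = -17 → -17 + 360 = 343°   (analog 46° ↓)
343 + 19 = 362 → 362 − 360 = 2°   (analog 19° ↑)

2°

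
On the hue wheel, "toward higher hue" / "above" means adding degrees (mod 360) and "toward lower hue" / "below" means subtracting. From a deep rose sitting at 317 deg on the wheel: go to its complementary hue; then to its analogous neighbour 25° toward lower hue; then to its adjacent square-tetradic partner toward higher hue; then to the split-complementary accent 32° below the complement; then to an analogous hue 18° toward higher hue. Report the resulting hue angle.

317 + 180 = 497 → 497 − 360 = 137°   (complement)
137 − 25 = 112°   (analog 25° ↓)
112 + 90 = 202°   (square ↑)
202 + 148 = 350°   (split-comp 32° ↓)
350 + 18 = 368 → 368 − 360 = 8°   (analog 18° ↑)

8°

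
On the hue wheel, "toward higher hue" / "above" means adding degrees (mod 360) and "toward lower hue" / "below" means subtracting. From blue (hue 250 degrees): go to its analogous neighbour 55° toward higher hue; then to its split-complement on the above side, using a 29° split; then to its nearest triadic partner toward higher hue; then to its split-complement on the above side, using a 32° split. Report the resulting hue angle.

126°

+55° (analog 55° ↑): 250 + 55 = 305°
+209° (split-comp 29° ↑): 305 + 209 = 514 → 514 − 360 = 154°
+120° (triadic ↑): 154 + 120 = 274°
+212° (split-comp 32° ↑): 274 + 212 = 486 → 486 − 360 = 126°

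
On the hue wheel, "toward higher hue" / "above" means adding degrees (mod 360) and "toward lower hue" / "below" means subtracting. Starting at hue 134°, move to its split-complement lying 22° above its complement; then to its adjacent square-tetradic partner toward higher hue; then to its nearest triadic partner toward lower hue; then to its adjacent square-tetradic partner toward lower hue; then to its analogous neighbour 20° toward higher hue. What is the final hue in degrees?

split-comp 22° ↑ +202°: 134 + 202 = 336°
square ↑ +90°: 336 + 90 = 426 → 426 − 360 = 66°
triadic ↓ −120°: 66 − 120 = -54 → -54 + 360 = 306°
square ↓ −90°: 306 − 90 = 216°
analog 20° ↑ +20°: 216 + 20 = 236°

236°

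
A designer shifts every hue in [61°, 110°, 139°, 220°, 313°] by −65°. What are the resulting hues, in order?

356°, 45°, 74°, 155°, 248°

61 − 65 = -4 → -4 + 360 = 356°
110 − 65 = 45°
139 − 65 = 74°
220 − 65 = 155°
313 − 65 = 248°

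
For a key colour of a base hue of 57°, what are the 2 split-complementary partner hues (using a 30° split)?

207° and 267°

Split-complementary hues sit 30° either side of the complement.
Complement of 57°: 57 + 180 = 237°
237 − 30 = 207°
237 + 30 = 267°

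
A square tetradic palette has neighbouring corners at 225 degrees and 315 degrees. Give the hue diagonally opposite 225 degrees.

45°

A square tetradic scheme places four hues 90° apart; opposite corners are 180° apart.
225 + 180 = 405 → 405 − 360 = 45°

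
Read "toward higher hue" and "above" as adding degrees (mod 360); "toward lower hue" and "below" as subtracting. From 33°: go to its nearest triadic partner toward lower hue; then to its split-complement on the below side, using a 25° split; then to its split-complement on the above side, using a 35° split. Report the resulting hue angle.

triadic ↓ −120°: 33 − 120 = -87 → -87 + 360 = 273°
split-comp 25° ↓ +155°: 273 + 155 = 428 → 428 − 360 = 68°
split-comp 35° ↑ +215°: 68 + 215 = 283°

283°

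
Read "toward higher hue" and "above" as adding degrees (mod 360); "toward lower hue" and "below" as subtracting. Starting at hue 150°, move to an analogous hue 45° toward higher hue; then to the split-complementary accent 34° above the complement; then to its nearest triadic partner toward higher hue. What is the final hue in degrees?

+45° (analog 45° ↑): 150 + 45 = 195°
+214° (split-comp 34° ↑): 195 + 214 = 409 → 409 − 360 = 49°
+120° (triadic ↑): 49 + 120 = 169°

169°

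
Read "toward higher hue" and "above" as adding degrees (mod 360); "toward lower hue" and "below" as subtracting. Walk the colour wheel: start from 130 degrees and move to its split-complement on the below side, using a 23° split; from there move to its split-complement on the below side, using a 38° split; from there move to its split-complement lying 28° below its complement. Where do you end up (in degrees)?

221°

130 + 157 = 287°   (split-comp 23° ↓)
287 + 142 = 429 → 429 − 360 = 69°   (split-comp 38° ↓)
69 + 152 = 221°   (split-comp 28° ↓)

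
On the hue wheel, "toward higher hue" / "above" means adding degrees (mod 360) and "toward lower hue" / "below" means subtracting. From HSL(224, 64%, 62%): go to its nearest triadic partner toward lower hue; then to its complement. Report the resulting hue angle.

284°

triadic ↓ −120°: 224 − 120 = 104°
complement +180°: 104 + 180 = 284°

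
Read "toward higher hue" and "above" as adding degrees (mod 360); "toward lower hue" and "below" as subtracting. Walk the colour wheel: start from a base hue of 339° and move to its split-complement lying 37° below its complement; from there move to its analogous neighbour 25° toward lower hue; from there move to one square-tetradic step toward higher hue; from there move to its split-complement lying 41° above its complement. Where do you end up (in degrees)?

48°

339 + 143 = 482 → 482 − 360 = 122°   (split-comp 37° ↓)
122 − 25 = 97°   (analog 25° ↓)
97 + 90 = 187°   (square ↑)
187 + 221 = 408 → 408 − 360 = 48°   (split-comp 41° ↑)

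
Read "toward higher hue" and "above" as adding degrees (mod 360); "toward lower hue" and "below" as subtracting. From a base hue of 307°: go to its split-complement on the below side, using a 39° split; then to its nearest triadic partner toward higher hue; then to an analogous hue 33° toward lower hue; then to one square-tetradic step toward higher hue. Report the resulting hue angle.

+141° (split-comp 39° ↓): 307 + 141 = 448 → 448 − 360 = 88°
+120° (triadic ↑): 88 + 120 = 208°
−33° (analog 33° ↓): 208 − 33 = 175°
+90° (square ↑): 175 + 90 = 265°

265°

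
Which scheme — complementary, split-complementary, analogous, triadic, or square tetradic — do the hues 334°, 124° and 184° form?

Sort the hues: 124°, 184°, 334°.
Successive gaps around the wheel: 60°, 150°, 150°.
Two 150° gaps and one 60° gap — a base hue opposite a pair of accents 30° either side of its complement — is the split-complementary pattern.

split-complementary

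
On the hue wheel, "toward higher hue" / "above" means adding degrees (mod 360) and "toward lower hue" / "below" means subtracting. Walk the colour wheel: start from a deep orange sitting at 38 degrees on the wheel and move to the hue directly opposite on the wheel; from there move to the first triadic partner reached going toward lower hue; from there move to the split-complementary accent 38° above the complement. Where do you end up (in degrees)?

complement +180°: 38 + 180 = 218°
triadic ↓ −120°: 218 − 120 = 98°
split-comp 38° ↑ +218°: 98 + 218 = 316°

316°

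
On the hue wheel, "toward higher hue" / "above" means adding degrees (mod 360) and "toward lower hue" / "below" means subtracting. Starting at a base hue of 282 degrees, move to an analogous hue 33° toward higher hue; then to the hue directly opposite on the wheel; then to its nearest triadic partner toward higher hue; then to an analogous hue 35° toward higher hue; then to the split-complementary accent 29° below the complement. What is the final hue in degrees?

81°

+33° (analog 33° ↑): 282 + 33 = 315°
+180° (complement): 315 + 180 = 495 → 495 − 360 = 135°
+120° (triadic ↑): 135 + 120 = 255°
+35° (analog 35° ↑): 255 + 35 = 290°
+151° (split-comp 29° ↓): 290 + 151 = 441 → 441 − 360 = 81°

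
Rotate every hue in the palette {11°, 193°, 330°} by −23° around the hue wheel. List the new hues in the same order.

348°, 170°, 307°

11 − 23 = -12 → -12 + 360 = 348°
193 − 23 = 170°
330 − 23 = 307°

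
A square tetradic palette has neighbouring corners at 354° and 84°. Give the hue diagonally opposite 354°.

174°

A square tetradic scheme places four hues 90° apart; opposite corners are 180° apart.
354 + 180 = 534 → 534 − 360 = 174°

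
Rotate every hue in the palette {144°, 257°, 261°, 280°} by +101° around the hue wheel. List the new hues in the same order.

245°, 358°, 2°, 21°

144 + 101 = 245°
257 + 101 = 358°
261 + 101 = 362 → 362 − 360 = 2°
280 + 101 = 381 → 381 − 360 = 21°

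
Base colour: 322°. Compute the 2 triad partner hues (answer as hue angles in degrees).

82° and 202°

322 + 120 = 442 → 442 − 360 = 82°
322 + 240 = 562 → 562 − 360 = 202°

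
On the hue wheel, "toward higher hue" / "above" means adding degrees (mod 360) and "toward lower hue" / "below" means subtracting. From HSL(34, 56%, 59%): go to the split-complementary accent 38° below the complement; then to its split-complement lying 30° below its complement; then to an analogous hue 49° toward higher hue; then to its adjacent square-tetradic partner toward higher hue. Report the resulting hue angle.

105°

split-comp 38° ↓ +142°: 34 + 142 = 176°
split-comp 30° ↓ +150°: 176 + 150 = 326°
analog 49° ↑ +49°: 326 + 49 = 375 → 375 − 360 = 15°
square ↑ +90°: 15 + 90 = 105°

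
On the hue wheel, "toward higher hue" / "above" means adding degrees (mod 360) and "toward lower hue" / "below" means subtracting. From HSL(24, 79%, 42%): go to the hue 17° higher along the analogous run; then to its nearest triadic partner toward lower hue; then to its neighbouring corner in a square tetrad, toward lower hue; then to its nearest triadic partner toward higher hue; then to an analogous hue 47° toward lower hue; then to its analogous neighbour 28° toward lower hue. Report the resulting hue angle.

236°

analog 17° ↑ +17°: 24 + 17 = 41°
triadic ↓ −120°: 41 − 120 = -79 → -79 + 360 = 281°
square ↓ −90°: 281 − 90 = 191°
triadic ↑ +120°: 191 + 120 = 311°
analog 47° ↓ −47°: 311 − 47 = 264°
analog 28° ↓ −28°: 264 − 28 = 236°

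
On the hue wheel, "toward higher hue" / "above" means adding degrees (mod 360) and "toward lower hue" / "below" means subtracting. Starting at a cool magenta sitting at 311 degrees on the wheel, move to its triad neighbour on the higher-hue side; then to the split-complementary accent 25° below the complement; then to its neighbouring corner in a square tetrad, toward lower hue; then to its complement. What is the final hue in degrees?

triadic ↑ +120°: 311 + 120 = 431 → 431 − 360 = 71°
split-comp 25° ↓ +155°: 71 + 155 = 226°
square ↓ −90°: 226 − 90 = 136°
complement +180°: 136 + 180 = 316°

316°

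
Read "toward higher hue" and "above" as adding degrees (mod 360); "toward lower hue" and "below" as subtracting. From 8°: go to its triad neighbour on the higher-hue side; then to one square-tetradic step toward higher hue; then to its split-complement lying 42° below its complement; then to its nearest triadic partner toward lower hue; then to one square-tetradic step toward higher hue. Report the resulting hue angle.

8 + 120 = 128°   (triadic ↑)
128 + 90 = 218°   (square ↑)
218 + 138 = 356°   (split-comp 42° ↓)
356 − 120 = 236°   (triadic ↓)
236 + 90 = 326°   (square ↑)

326°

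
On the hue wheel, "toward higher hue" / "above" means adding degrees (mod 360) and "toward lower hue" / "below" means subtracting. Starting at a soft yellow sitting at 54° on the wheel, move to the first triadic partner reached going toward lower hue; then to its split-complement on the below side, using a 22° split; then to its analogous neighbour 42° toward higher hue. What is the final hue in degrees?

triadic ↓ −120°: 54 − 120 = -66 → -66 + 360 = 294°
split-comp 22° ↓ +158°: 294 + 158 = 452 → 452 − 360 = 92°
analog 42° ↑ +42°: 92 + 42 = 134°

134°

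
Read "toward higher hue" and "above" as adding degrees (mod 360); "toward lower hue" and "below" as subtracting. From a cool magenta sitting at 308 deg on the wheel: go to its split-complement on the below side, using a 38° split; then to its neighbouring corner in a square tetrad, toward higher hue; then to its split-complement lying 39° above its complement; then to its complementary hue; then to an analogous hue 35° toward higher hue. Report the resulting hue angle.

254°

+142° (split-comp 38° ↓): 308 + 142 = 450 → 450 − 360 = 90°
+90° (square ↑): 90 + 90 = 180°
+219° (split-comp 39° ↑): 180 + 219 = 399 → 399 − 360 = 39°
+180° (complement): 39 + 180 = 219°
+35° (analog 35° ↑): 219 + 35 = 254°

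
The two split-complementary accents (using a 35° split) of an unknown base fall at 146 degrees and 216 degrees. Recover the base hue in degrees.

The accents sit 35° either side of the complement, so the complement is their short-arc midpoint on the wheel.
Short-arc midpoint of 146° and 216°: 181°.
Base is 180° from the complement: 181 − 180 = 1°

1°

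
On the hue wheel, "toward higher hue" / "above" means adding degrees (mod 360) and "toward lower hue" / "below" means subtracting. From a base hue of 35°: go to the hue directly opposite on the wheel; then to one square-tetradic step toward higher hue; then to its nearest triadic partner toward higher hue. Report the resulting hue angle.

65°

complement +180°: 35 + 180 = 215°
square ↑ +90°: 215 + 90 = 305°
triadic ↑ +120°: 305 + 120 = 425 → 425 − 360 = 65°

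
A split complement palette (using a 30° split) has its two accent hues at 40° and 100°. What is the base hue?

The accents sit 30° either side of the complement, so the complement is their short-arc midpoint on the wheel.
Short-arc midpoint of 40° and 100°: 70°.
Base is 180° from the complement: 70 − 180 = -110 → -110 + 360 = 250°

250°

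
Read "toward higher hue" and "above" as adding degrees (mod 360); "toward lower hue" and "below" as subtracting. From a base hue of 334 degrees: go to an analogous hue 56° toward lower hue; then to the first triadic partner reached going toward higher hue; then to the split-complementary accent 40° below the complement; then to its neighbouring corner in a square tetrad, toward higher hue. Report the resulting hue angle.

analog 56° ↓ −56°: 334 − 56 = 278°
triadic ↑ +120°: 278 + 120 = 398 → 398 − 360 = 38°
split-comp 40° ↓ +140°: 38 + 140 = 178°
square ↑ +90°: 178 + 90 = 268°

268°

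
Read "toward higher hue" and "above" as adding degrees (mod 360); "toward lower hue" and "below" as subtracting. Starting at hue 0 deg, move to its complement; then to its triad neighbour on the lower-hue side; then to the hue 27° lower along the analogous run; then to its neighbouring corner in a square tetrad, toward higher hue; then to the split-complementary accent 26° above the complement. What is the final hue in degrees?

329°

+180° (complement): 0 + 180 = 180°
−120° (triadic ↓): 180 − 120 = 60°
−27° (analog 27° ↓): 60 − 27 = 33°
+90° (square ↑): 33 + 90 = 123°
+206° (split-comp 26° ↑): 123 + 206 = 329°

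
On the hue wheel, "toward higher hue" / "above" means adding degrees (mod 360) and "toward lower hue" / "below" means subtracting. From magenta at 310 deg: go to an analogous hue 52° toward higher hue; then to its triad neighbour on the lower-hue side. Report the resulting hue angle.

310 + 52 = 362 → 362 − 360 = 2°   (analog 52° ↑)
2 − 120 = -118 → -118 + 360 = 242°   (triadic ↓)

242°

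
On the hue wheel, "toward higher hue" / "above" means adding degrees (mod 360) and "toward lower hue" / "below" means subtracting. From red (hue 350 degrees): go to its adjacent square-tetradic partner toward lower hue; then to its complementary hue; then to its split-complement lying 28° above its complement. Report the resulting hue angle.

−90° (square ↓): 350 − 90 = 260°
+180° (complement): 260 + 180 = 440 → 440 − 360 = 80°
+208° (split-comp 28° ↑): 80 + 208 = 288°

288°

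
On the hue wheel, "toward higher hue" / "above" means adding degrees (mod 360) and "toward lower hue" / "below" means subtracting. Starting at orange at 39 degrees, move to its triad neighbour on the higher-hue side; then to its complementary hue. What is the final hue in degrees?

+120° (triadic ↑): 39 + 120 = 159°
+180° (complement): 159 + 180 = 339°

339°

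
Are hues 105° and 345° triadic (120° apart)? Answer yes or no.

yes

Angular distance: |105 − 345| = 240; shorter arc = 360 − 240 = 120°.
Triadic (120° apart) requires 120°.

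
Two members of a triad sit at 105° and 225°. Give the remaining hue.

A triad spaces three hues 120° apart.
The full set is {105°, 225°, 345°}.

345°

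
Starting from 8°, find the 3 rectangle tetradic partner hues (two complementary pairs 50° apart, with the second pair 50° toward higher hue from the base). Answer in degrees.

58°, 188° and 238°

A rectangular tetradic uses two complementary pairs 50° apart: offsets 0°, 50°, 180°, 230°.
8 + 50 = 58°
8 + 180 = 188°
8 + 230 = 238°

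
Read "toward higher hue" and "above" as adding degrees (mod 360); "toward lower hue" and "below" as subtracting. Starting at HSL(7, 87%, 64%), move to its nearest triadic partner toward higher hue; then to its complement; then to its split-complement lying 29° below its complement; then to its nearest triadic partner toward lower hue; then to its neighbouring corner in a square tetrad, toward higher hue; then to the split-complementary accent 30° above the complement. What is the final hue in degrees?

278°

7 + 120 = 127°   (triadic ↑)
127 + 180 = 307°   (complement)
307 + 151 = 458 → 458 − 360 = 98°   (split-comp 29° ↓)
98 − 120 = -22 → -22 + 360 = 338°   (triadic ↓)
338 + 90 = 428 → 428 − 360 = 68°   (square ↑)
68 + 210 = 278°   (split-comp 30° ↑)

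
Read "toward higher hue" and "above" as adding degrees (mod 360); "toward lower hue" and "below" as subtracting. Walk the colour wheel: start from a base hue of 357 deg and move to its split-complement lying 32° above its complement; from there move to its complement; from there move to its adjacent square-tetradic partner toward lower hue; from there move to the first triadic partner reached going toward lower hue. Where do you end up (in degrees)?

+212° (split-comp 32° ↑): 357 + 212 = 569 → 569 − 360 = 209°
+180° (complement): 209 + 180 = 389 → 389 − 360 = 29°
−90° (square ↓): 29 − 90 = -61 → -61 + 360 = 299°
−120° (triadic ↓): 299 − 120 = 179°

179°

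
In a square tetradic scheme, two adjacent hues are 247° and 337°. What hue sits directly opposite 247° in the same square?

A square tetradic scheme places four hues 90° apart; opposite corners are 180° apart.
247 + 180 = 427 → 427 − 360 = 67°

67°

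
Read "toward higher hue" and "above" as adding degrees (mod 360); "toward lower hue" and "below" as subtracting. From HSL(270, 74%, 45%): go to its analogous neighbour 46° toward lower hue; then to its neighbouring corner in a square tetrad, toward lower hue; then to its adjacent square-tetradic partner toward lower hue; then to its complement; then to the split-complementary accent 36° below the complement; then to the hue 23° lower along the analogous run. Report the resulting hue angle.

270 − 46 = 224°   (analog 46° ↓)
224 − 90 = 134°   (square ↓)
134 − 90 = 44°   (square ↓)
44 + 180 = 224°   (complement)
224 + 144 = 368 → 368 − 360 = 8°   (split-comp 36° ↓)
8 − 23 = -15 → -15 + 360 = 345°   (analog 23° ↓)

345°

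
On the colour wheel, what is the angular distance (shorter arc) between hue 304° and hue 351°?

|304 − 351| = 47.
47 ≤ 180, so the shorter arc is 47°.

47°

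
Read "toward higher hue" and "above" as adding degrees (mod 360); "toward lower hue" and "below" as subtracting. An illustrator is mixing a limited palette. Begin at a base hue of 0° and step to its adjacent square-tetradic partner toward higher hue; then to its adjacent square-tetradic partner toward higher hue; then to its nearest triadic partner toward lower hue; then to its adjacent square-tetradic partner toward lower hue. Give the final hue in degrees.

330°

+90° (square ↑): 0 + 90 = 90°
+90° (square ↑): 90 + 90 = 180°
−120° (triadic ↓): 180 − 120 = 60°
−90° (square ↓): 60 − 90 = -30 → -30 + 360 = 330°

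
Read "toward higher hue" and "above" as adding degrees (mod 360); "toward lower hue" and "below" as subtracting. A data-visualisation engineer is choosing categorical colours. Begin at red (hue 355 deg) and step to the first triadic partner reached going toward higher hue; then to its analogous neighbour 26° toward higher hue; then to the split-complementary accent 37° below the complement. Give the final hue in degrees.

284°

355 + 120 = 475 → 475 − 360 = 115°   (triadic ↑)
115 + 26 = 141°   (analog 26° ↑)
141 + 143 = 284°   (split-comp 37° ↓)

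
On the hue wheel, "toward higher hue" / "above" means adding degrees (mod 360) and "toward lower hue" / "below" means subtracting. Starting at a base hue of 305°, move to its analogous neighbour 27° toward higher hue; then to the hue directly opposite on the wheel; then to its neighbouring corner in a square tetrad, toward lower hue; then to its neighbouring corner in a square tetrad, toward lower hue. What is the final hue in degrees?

332°

305 + 27 = 332°   (analog 27° ↑)
332 + 180 = 512 → 512 − 360 = 152°   (complement)
152 − 90 = 62°   (square ↓)
62 − 90 = -28 → -28 + 360 = 332°   (square ↓)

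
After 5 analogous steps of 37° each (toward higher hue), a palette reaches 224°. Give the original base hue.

5 steps of 37° (toward higher hue) give a net shift of +185°.
Start = end − shift: 224 − 185 = 39°

39°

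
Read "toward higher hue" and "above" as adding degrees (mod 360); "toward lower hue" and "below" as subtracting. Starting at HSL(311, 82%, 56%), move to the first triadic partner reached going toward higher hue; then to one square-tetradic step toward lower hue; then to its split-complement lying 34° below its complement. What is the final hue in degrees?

127°

+120° (triadic ↑): 311 + 120 = 431 → 431 − 360 = 71°
−90° (square ↓): 71 − 90 = -19 → -19 + 360 = 341°
+146° (split-comp 34° ↓): 341 + 146 = 487 → 487 − 360 = 127°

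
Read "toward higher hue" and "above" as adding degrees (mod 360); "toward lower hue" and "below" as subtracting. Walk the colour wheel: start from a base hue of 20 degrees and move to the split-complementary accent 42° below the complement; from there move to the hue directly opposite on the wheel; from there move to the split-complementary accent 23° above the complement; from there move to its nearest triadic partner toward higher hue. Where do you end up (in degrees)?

+138° (split-comp 42° ↓): 20 + 138 = 158°
+180° (complement): 158 + 180 = 338°
+203° (split-comp 23° ↑): 338 + 203 = 541 → 541 − 360 = 181°
+120° (triadic ↑): 181 + 120 = 301°

301°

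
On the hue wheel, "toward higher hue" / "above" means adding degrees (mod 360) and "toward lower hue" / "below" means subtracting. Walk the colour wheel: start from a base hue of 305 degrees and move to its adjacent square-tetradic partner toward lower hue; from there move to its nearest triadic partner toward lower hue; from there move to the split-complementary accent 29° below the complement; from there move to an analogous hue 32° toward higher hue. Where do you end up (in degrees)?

−90° (square ↓): 305 − 90 = 215°
−120° (triadic ↓): 215 − 120 = 95°
+151° (split-comp 29° ↓): 95 + 151 = 246°
+32° (analog 32° ↑): 246 + 32 = 278°

278°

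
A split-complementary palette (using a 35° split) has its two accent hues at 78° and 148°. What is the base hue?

293°

The accents sit 35° either side of the complement, so the complement is their short-arc midpoint on the wheel.
Short-arc midpoint of 78° and 148°: 113°.
Base is 180° from the complement: 113 − 180 = -67 → -67 + 360 = 293°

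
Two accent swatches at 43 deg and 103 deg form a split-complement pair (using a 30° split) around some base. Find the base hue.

253°

The accents sit 30° either side of the complement, so the complement is their short-arc midpoint on the wheel.
Short-arc midpoint of 43° and 103°: 73°.
Base is 180° from the complement: 73 − 180 = -107 → -107 + 360 = 253°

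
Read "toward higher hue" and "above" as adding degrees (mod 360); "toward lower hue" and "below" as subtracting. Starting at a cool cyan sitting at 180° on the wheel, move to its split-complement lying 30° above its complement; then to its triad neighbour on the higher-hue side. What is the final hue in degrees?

150°

+210° (split-comp 30° ↑): 180 + 210 = 390 → 390 − 360 = 30°
+120° (triadic ↑): 30 + 120 = 150°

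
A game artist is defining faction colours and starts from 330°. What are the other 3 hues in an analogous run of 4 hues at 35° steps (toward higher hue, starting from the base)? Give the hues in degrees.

5°, 40°, and 75°

Analogous hues sit every 35° along the wheel.
330 + 35 = 365 → 365 − 360 = 5°
330 + 70 = 400 → 400 − 360 = 40°
330 + 105 = 435 → 435 − 360 = 75°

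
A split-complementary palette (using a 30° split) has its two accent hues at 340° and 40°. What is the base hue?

The accents sit 30° either side of the complement, so the complement is their short-arc midpoint on the wheel.
Short-arc midpoint of 340° and 40°: 10°.
Base is 180° from the complement: 10 − 180 = -170 → -170 + 360 = 190°

190°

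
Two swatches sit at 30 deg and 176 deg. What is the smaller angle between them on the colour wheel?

146°

|30 − 176| = 146.
146 ≤ 180, so the shorter arc is 146°.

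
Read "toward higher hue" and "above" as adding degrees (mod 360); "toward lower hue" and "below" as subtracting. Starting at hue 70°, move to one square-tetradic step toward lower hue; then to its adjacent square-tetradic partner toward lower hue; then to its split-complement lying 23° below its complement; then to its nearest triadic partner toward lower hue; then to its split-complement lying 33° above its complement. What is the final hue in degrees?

70 − 90 = -20 → -20 + 360 = 340°   (square ↓)
340 − 90 = 250°   (square ↓)
250 + 157 = 407 → 407 − 360 = 47°   (split-comp 23° ↓)
47 − 120 = -73 → -73 + 360 = 287°   (triadic ↓)
287 + 213 = 500 → 500 − 360 = 140°   (split-comp 33° ↑)

140°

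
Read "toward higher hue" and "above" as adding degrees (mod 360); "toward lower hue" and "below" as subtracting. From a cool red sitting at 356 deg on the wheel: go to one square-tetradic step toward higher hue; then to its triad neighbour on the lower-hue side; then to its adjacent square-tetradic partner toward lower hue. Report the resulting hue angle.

square ↑ +90°: 356 + 90 = 446 → 446 − 360 = 86°
triadic ↓ −120°: 86 − 120 = -34 → -34 + 360 = 326°
square ↓ −90°: 326 − 90 = 236°

236°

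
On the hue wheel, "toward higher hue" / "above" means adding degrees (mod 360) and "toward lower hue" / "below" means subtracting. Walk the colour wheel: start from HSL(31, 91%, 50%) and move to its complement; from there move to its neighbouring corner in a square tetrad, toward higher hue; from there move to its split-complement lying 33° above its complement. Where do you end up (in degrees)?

+180° (complement): 31 + 180 = 211°
+90° (square ↑): 211 + 90 = 301°
+213° (split-comp 33° ↑): 301 + 213 = 514 → 514 − 360 = 154°

154°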